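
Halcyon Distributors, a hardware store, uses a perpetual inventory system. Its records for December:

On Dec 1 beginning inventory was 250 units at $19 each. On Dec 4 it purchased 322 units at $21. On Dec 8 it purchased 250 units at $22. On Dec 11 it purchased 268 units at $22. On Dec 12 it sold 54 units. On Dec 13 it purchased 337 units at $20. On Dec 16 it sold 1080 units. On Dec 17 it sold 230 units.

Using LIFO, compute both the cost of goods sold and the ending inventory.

COGS = $28,451; ending inventory = $1,197

Dec 12, 54 sold [LIFO — newest first]: 54 @ $22 = $1,188
Dec 16, 1080 sold [LIFO — newest first]: 337 @ $20 + 214 @ $22 + 250 @ $22 + 279 @ $21 = $22,807
Dec 17, 230 sold [LIFO — newest first]: 43 @ $21 + 187 @ $19 = $4,456
Total COGS = $1,188 + $22,807 + $4,456 = $28,451
Ending inventory: 63 @ $19 = $1,197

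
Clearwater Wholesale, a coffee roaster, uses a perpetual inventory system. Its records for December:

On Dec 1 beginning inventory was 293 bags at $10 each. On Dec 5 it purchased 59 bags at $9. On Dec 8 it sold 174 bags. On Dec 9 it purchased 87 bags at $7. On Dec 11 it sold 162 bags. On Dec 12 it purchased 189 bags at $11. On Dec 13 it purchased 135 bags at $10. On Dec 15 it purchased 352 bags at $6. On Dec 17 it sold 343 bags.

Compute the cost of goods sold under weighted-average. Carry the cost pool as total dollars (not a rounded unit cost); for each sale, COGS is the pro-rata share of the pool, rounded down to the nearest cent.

After Dec 1: 293 on hand, pool $2,930.00 (≈ $10.0000 each)
After Dec 5: 352 on hand, pool $3,461.00 (≈ $9.8324 each)
Dec 8, sell 174: 174/352 × $3,461.00 → $1,710.83
After Dec 9: 265 on hand, pool $2,359.17 (≈ $8.9025 each)
Dec 11, sell 162: 162/265 × $2,359.17 → $1,442.20
After Dec 12: 292 on hand, pool $2,995.97 (≈ $10.2602 each)
After Dec 13: 427 on hand, pool $4,345.97 (≈ $10.1779 each)
After Dec 15: 779 on hand, pool $6,457.97 (≈ $8.2901 each)
Dec 17, sell 343: 343/779 × $6,457.97 → $2,843.49
Total COGS = $1,710.83 + $1,442.20 + $2,843.49 = $5,996.52
Ending inventory (cost pool remaining) = $3,614.48

COGS = $5,996.52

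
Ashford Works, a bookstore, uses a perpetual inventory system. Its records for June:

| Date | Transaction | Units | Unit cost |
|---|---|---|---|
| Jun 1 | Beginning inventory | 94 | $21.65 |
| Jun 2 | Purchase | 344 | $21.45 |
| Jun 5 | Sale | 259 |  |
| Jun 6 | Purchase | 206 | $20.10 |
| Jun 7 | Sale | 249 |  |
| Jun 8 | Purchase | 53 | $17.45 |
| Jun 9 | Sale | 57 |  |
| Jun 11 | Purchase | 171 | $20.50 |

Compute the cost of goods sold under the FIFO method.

COGS = $11,966.60

Jun 5, 259 sold [FIFO — oldest first]: 94 @ $21.65 + 165 @ $21.45 = $5,574.35
Jun 7, 249 sold [FIFO — oldest first]: 179 @ $21.45 + 70 @ $20.10 = $5,246.55
Jun 9, 57 sold [FIFO — oldest first]: 57 @ $20.10 = $1,145.70
Total COGS = $5,574.35 + $5,246.55 + $1,145.70 = $11,966.60
Ending inventory: 79 @ $20.10 + 53 @ $17.45 + 171 @ $20.50 = $6,018.25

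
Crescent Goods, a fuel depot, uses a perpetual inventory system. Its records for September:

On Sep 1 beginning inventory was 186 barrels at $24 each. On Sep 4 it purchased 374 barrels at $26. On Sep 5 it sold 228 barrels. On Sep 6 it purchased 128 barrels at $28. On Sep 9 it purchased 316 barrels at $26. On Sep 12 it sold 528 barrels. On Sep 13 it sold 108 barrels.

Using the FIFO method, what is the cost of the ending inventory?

Ending inventory = $3,640

Sep 5, 228 sold [FIFO — oldest first]: 186 @ $24 + 42 @ $26 = $5,556
Sep 12, 528 sold [FIFO — oldest first]: 332 @ $26 + 128 @ $28 + 68 @ $26 = $13,984
Sep 13, 108 sold [FIFO — oldest first]: 108 @ $26 = $2,808
Total COGS = $5,556 + $13,984 + $2,808 = $22,348
Ending inventory: 140 @ $26 = $3,640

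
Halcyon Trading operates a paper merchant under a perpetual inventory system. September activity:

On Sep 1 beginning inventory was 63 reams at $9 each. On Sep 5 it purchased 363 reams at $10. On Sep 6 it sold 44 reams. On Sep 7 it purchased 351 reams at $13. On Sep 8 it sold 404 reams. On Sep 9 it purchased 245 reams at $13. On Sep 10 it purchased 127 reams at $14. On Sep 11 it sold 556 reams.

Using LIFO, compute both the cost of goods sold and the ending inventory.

COGS = $12,336; ending inventory = $1,387

Sep 6, 44 sold [LIFO — newest first]: 44 @ $10 = $440
Sep 8, 404 sold [LIFO — newest first]: 351 @ $13 + 53 @ $10 = $5,093
Sep 11, 556 sold [LIFO — newest first]: 127 @ $14 + 245 @ $13 + 184 @ $10 = $6,803
Total COGS = $440 + $5,093 + $6,803 = $12,336
Ending inventory: 63 @ $9 + 82 @ $10 = $1,387
Check: goods available $13,723 = COGS $12,336 + ending $1,387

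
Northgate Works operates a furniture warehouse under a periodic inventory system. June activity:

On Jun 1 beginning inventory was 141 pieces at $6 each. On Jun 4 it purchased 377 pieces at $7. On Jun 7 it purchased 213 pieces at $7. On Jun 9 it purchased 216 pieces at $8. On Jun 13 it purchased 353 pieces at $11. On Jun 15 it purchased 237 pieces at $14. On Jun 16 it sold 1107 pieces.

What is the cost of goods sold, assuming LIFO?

Jun 16, 1107 sold [LIFO — newest first]: 237 @ $14 + 353 @ $11 + 216 @ $8 + 213 @ $7 + 88 @ $7 = $11,036
Ending inventory: 141 @ $6 + 289 @ $7 = $2,869

COGS = $11,036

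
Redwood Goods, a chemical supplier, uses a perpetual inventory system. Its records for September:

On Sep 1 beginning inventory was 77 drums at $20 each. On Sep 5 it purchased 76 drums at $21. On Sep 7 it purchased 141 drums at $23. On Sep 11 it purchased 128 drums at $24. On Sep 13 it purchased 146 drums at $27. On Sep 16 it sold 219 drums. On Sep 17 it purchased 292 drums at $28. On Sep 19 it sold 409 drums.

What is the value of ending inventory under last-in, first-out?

Ending inventory = $4,953

Sep 16, 219 sold [LIFO — newest first]: 146 @ $27 + 73 @ $24 = $5,694
Sep 19, 409 sold [LIFO — newest first]: 292 @ $28 + 55 @ $24 + 62 @ $23 = $10,922
Total COGS = $5,694 + $10,922 = $16,616
Ending inventory: 77 @ $20 + 76 @ $21 + 79 @ $23 = $4,953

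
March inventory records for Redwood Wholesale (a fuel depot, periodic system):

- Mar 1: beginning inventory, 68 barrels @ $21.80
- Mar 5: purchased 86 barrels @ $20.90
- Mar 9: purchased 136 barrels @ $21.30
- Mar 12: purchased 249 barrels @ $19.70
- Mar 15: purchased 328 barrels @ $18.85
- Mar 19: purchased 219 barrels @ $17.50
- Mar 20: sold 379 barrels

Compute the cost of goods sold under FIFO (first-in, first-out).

COGS = $7,929.90

Mar 20, 379 sold [FIFO — oldest first]: 68 @ $21.80 + 86 @ $20.90 + 136 @ $21.30 + 89 @ $19.70 = $7,929.90
Ending inventory: 160 @ $19.70 + 328 @ $18.85 + 219 @ $17.50 = $13,167.30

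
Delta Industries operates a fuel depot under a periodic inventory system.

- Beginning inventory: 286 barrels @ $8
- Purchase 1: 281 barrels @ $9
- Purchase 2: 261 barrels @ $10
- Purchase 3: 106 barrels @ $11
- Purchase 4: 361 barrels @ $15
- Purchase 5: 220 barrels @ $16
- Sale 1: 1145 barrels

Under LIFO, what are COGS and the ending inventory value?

COGS = $14,484; ending inventory = $3,044

Sale 1 (1145) [LIFO — newest first]: 220 @ $16 + 361 @ $15 + 106 @ $11 + 261 @ $10 + 197 @ $9 = $14,484
Ending inventory: 286 @ $8 + 84 @ $9 = $3,044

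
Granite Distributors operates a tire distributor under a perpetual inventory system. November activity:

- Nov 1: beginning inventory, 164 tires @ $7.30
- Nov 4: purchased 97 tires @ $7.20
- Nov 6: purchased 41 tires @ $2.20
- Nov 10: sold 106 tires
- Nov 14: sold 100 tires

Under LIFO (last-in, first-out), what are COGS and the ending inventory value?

COGS = $1,285.00; ending inventory = $700.80

Nov 10, 106 sold [LIFO — newest first]: 41 @ $2.20 + 65 @ $7.20 = $558.20
Nov 14, 100 sold [LIFO — newest first]: 32 @ $7.20 + 68 @ $7.30 = $726.80
Total COGS = $558.20 + $726.80 = $1,285.00
Ending inventory: 96 @ $7.30 = $700.80
Check: goods available $1,985.80 = COGS $1,285.00 + ending $700.80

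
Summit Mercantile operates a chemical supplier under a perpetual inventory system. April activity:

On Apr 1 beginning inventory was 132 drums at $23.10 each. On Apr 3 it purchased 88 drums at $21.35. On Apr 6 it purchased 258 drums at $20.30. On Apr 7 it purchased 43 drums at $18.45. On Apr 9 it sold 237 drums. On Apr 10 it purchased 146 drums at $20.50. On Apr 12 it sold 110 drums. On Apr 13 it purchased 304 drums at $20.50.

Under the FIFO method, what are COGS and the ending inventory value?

Apr 9, 237 sold [FIFO — oldest first]: 132 @ $23.10 + 88 @ $21.35 + 17 @ $20.30 = $5,273.10
Apr 12, 110 sold [FIFO — oldest first]: 110 @ $20.30 = $2,233.00
Total COGS = $5,273.10 + $2,233.00 = $7,506.10
Ending inventory: 131 @ $20.30 + 43 @ $18.45 + 146 @ $20.50 + 304 @ $20.50 = $12,677.65

COGS = $7,506.10; ending inventory = $12,677.65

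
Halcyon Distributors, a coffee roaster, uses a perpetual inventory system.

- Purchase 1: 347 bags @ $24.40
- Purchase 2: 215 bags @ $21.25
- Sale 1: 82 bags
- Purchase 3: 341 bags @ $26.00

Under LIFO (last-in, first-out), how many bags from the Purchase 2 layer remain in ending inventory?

Sale 1 (82) [LIFO — newest first]: 82 @ $21.25 = $1,742.50
Ending inventory: 347 @ $24.40 + 133 @ $21.25 + 341 @ $26.00 = $20,159.05
Check: goods available $21,901.55 = COGS $1,742.50 + ending $20,159.05

133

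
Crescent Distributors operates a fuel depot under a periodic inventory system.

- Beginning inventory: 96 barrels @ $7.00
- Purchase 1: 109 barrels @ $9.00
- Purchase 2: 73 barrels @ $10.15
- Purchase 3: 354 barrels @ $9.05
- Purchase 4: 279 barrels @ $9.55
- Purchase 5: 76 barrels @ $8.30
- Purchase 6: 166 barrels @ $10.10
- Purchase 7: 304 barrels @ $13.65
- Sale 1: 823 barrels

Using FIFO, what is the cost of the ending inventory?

Ending inventory = $7,297.40

Sale 1 (823) [FIFO — oldest first]: 96 @ $7.00 + 109 @ $9.00 + 73 @ $10.15 + 354 @ $9.05 + 191 @ $9.55 = $7,421.70
Ending inventory: 88 @ $9.55 + 76 @ $8.30 + 166 @ $10.10 + 304 @ $13.65 = $7,297.40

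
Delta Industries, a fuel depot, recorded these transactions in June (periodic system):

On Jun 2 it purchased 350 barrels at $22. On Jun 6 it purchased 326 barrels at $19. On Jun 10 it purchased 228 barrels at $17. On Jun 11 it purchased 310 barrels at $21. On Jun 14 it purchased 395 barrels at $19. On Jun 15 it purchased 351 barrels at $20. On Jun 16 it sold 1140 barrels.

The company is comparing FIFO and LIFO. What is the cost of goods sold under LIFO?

FIFO COGS: 350 @ $22 + 326 @ $19 + 228 @ $17 + 236 @ $21 = $22,726
LIFO COGS: 351 @ $20 + 395 @ $19 + 310 @ $21 + 84 @ $17 = $22,463

COGS = $22,463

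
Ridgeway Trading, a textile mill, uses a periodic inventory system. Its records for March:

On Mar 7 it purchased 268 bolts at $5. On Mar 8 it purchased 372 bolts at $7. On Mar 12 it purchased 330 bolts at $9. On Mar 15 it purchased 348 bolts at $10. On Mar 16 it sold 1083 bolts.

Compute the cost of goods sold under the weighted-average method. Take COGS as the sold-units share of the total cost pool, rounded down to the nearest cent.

Mar 16, sell 1083: 1083/1318 × $10,394.00 → $8,540.74
Ending inventory (cost pool remaining) = $1,853.26
Check: goods available $10,394.00 = COGS $8,540.74 + ending $1,853.26

COGS = $8,540.74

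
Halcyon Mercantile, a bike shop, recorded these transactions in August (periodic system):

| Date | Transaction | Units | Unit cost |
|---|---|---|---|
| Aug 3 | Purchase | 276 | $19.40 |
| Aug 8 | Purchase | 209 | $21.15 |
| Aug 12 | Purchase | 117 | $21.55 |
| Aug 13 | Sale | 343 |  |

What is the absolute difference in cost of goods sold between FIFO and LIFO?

$500.05

FIFO COGS: 276 @ $19.40 + 67 @ $21.15 = $6,771.45
LIFO COGS: 117 @ $21.55 + 209 @ $21.15 + 17 @ $19.40 = $7,271.50
Difference = |$6,771.45 − $7,271.50| = $500.05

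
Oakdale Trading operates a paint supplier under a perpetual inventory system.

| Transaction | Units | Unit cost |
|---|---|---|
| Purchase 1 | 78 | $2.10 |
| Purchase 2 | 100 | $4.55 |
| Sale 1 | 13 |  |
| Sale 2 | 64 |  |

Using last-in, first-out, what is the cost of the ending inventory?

Sale 1 (13) [LIFO — newest first]: 13 @ $4.55 = $59.15
Sale 2 (64) [LIFO — newest first]: 64 @ $4.55 = $291.20
Total COGS = $59.15 + $291.20 = $350.35
Ending inventory: 78 @ $2.10 + 23 @ $4.55 = $268.45

Ending inventory = $268.45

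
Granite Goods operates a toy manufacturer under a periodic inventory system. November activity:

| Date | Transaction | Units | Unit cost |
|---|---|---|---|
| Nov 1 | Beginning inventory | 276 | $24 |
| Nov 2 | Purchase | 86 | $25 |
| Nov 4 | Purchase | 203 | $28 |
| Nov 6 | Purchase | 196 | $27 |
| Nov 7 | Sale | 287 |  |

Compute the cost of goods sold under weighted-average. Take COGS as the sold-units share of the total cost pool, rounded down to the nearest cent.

COGS = $7,448.42

Nov 7, sell 287: 287/761 × $19,750.00 → $7,448.42
Ending inventory (cost pool remaining) = $12,301.58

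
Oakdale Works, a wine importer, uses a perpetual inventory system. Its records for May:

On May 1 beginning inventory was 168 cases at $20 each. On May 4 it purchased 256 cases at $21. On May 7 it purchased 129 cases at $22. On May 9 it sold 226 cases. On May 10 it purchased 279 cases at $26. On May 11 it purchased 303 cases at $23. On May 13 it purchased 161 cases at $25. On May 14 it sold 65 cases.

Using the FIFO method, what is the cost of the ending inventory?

Ending inventory = $23,879

May 9, 226 sold [FIFO — oldest first]: 168 @ $20 + 58 @ $21 = $4,578
May 14, 65 sold [FIFO — oldest first]: 65 @ $21 = $1,365
Total COGS = $4,578 + $1,365 = $5,943
Ending inventory: 133 @ $21 + 129 @ $22 + 279 @ $26 + 303 @ $23 + 161 @ $25 = $23,879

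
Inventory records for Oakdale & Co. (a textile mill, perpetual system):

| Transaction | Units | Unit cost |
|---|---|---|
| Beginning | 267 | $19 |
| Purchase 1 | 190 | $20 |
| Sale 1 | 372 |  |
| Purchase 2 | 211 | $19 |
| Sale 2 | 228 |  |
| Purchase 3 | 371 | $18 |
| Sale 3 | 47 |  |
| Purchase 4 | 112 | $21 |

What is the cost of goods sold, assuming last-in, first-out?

Sale 1 (372) [LIFO — newest first]: 190 @ $20 + 182 @ $19 = $7,258
Sale 2 (228) [LIFO — newest first]: 211 @ $19 + 17 @ $19 = $4,332
Sale 3 (47) [LIFO — newest first]: 47 @ $18 = $846
Total COGS = $7,258 + $4,332 + $846 = $12,436
Ending inventory: 68 @ $19 + 324 @ $18 + 112 @ $21 = $9,476
Check: goods available $21,912 = COGS $12,436 + ending $9,476

COGS = $12,436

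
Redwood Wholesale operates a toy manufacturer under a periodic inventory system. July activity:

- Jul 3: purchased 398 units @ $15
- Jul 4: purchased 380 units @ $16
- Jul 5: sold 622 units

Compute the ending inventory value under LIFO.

Jul 5, 622 sold [LIFO — newest first]: 380 @ $16 + 242 @ $15 = $9,710
Ending inventory: 156 @ $15 = $2,340
Check: goods available $12,050 = COGS $9,710 + ending $2,340

Ending inventory = $2,340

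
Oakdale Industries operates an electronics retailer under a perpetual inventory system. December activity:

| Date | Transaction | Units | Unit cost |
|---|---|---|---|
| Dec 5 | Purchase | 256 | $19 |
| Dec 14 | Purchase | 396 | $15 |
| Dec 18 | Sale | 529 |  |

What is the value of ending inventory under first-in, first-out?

Ending inventory = $1,845

Dec 18, 529 sold [FIFO — oldest first]: 256 @ $19 + 273 @ $15 = $8,959
Ending inventory: 123 @ $15 = $1,845
Check: goods available $10,804 = COGS $8,959 + ending $1,845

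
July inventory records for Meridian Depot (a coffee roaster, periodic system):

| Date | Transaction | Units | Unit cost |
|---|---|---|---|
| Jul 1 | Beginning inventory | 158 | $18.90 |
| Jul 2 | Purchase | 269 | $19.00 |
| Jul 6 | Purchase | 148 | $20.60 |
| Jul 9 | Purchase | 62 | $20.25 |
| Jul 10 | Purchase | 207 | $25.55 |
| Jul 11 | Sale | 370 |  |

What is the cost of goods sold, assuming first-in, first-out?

COGS = $7,014.20

Jul 11, 370 sold [FIFO — oldest first]: 158 @ $18.90 + 212 @ $19.00 = $7,014.20
Ending inventory: 57 @ $19.00 + 148 @ $20.60 + 62 @ $20.25 + 207 @ $25.55 = $10,676.15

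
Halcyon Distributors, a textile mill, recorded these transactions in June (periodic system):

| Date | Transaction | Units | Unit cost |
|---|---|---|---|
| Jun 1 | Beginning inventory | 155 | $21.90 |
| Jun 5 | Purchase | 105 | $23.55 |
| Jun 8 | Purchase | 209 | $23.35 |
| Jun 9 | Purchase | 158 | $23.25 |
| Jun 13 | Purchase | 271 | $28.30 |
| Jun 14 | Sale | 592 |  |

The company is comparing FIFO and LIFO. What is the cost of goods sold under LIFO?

COGS = $15,148.85

FIFO COGS: 155 @ $21.90 + 105 @ $23.55 + 209 @ $23.35 + 123 @ $23.25 = $13,607.15
LIFO COGS: 271 @ $28.30 + 158 @ $23.25 + 163 @ $23.35 = $15,148.85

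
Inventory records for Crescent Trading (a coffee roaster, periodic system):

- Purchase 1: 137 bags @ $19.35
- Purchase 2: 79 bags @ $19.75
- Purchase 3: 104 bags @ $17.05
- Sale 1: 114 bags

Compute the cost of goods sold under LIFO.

COGS = $1,970.70

Sale 1 (114) [LIFO — newest first]: 104 @ $17.05 + 10 @ $19.75 = $1,970.70
Ending inventory: 137 @ $19.35 + 69 @ $19.75 = $4,013.70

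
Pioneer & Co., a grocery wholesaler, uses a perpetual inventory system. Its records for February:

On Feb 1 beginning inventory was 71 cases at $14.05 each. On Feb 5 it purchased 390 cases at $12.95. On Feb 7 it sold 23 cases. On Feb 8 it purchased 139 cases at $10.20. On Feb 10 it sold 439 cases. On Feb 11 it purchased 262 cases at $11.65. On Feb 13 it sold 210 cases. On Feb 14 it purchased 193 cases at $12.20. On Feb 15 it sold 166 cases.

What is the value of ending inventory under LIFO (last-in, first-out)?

Feb 7, 23 sold [LIFO — newest first]: 23 @ $12.95 = $297.85
Feb 10, 439 sold [LIFO — newest first]: 139 @ $10.20 + 300 @ $12.95 = $5,302.80
Feb 13, 210 sold [LIFO — newest first]: 210 @ $11.65 = $2,446.50
Feb 15, 166 sold [LIFO — newest first]: 166 @ $12.20 = $2,025.20
Total COGS = $297.85 + $5,302.80 + $2,446.50 + $2,025.20 = $10,072.35
Ending inventory: 71 @ $14.05 + 67 @ $12.95 + 52 @ $11.65 + 27 @ $12.20 = $2,800.40

Ending inventory = $2,800.40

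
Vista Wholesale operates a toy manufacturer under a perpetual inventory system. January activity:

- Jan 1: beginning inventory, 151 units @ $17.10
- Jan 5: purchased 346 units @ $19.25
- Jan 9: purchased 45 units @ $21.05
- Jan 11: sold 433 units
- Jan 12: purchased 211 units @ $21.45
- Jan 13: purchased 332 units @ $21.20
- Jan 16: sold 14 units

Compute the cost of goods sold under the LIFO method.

COGS = $8,622.75

Jan 11, 433 sold [LIFO — newest first]: 45 @ $21.05 + 346 @ $19.25 + 42 @ $17.10 = $8,325.95
Jan 16, 14 sold [LIFO — newest first]: 14 @ $21.20 = $296.80
Total COGS = $8,325.95 + $296.80 = $8,622.75
Ending inventory: 109 @ $17.10 + 211 @ $21.45 + 318 @ $21.20 = $13,131.45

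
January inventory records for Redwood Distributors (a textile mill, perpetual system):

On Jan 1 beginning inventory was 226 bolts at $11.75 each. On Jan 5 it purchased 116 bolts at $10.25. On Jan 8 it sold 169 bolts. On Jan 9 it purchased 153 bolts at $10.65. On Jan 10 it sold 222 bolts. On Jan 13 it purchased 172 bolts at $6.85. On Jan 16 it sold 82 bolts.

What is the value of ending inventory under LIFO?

Ending inventory = $1,838.50

Jan 8, 169 sold [LIFO — newest first]: 116 @ $10.25 + 53 @ $11.75 = $1,811.75
Jan 10, 222 sold [LIFO — newest first]: 153 @ $10.65 + 69 @ $11.75 = $2,440.20
Jan 16, 82 sold [LIFO — newest first]: 82 @ $6.85 = $561.70
Total COGS = $1,811.75 + $2,440.20 + $561.70 = $4,813.65
Ending inventory: 104 @ $11.75 + 90 @ $6.85 = $1,838.50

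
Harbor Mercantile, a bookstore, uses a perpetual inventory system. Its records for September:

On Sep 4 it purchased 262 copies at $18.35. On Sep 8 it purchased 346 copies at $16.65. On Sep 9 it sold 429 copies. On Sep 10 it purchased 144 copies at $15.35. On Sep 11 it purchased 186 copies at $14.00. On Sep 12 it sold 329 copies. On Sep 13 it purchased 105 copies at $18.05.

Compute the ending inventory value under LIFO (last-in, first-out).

Ending inventory = $5,195.25

Sep 9, 429 sold [LIFO — newest first]: 346 @ $16.65 + 83 @ $18.35 = $7,283.95
Sep 12, 329 sold [LIFO — newest first]: 186 @ $14.00 + 143 @ $15.35 = $4,799.05
Total COGS = $7,283.95 + $4,799.05 = $12,083.00
Ending inventory: 179 @ $18.35 + 1 @ $15.35 + 105 @ $18.05 = $5,195.25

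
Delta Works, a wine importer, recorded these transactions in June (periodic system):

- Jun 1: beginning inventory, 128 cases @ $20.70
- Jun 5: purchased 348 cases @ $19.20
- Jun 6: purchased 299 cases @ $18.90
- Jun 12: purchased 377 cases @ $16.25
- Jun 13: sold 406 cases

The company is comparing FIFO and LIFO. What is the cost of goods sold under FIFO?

COGS = $7,987.20

FIFO COGS: 128 @ $20.70 + 278 @ $19.20 = $7,987.20
LIFO COGS: 377 @ $16.25 + 29 @ $18.90 = $6,674.35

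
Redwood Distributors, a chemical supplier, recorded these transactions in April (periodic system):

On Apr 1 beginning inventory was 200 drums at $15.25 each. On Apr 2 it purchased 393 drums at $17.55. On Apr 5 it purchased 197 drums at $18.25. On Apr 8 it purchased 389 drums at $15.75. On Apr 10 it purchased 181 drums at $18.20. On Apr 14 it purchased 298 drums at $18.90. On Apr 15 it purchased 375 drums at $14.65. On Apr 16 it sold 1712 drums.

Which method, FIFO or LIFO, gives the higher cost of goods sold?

FIFO

FIFO COGS: 200 @ $15.25 + 393 @ $17.55 + 197 @ $18.25 + 389 @ $15.75 + 181 @ $18.20 + 298 @ $18.90 + 54 @ $14.65 = $29,386.65
LIFO COGS: 375 @ $14.65 + 298 @ $18.90 + 181 @ $18.20 + 389 @ $15.75 + 197 @ $18.25 + 272 @ $17.55 = $28,915.75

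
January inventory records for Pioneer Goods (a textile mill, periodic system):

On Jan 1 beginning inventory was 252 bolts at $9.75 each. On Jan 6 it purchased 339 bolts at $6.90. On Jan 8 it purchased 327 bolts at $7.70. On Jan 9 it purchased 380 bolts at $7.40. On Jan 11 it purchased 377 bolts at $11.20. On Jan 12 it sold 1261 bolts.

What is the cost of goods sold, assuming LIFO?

Jan 12, 1261 sold [LIFO — newest first]: 377 @ $11.20 + 380 @ $7.40 + 327 @ $7.70 + 177 @ $6.90 = $10,773.60
Ending inventory: 252 @ $9.75 + 162 @ $6.90 = $3,574.80

COGS = $10,773.60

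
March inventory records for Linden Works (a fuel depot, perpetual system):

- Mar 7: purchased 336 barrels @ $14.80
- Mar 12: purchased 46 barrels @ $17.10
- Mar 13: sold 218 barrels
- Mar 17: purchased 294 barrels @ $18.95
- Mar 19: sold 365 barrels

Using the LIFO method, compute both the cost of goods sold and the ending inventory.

Mar 13, 218 sold [LIFO — newest first]: 46 @ $17.10 + 172 @ $14.80 = $3,332.20
Mar 19, 365 sold [LIFO — newest first]: 294 @ $18.95 + 71 @ $14.80 = $6,622.10
Total COGS = $3,332.20 + $6,622.10 = $9,954.30
Ending inventory: 93 @ $14.80 = $1,376.40

COGS = $9,954.30; ending inventory = $1,376.40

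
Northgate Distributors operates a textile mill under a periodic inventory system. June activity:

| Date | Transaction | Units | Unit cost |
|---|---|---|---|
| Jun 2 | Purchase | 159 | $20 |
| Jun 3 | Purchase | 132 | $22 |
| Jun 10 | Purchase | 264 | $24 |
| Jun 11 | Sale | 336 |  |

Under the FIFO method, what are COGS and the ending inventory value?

COGS = $7,164; ending inventory = $5,256

Jun 11, 336 sold [FIFO — oldest first]: 159 @ $20 + 132 @ $22 + 45 @ $24 = $7,164
Ending inventory: 219 @ $24 = $5,256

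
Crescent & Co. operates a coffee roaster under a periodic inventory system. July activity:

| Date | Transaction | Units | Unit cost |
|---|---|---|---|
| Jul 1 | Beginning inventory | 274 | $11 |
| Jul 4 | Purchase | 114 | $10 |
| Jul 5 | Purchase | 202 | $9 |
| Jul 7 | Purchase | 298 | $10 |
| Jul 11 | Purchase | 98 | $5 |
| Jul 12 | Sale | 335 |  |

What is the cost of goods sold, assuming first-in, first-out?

COGS = $3,624

Jul 12, 335 sold [FIFO — oldest first]: 274 @ $11 + 61 @ $10 = $3,624
Ending inventory: 53 @ $10 + 202 @ $9 + 298 @ $10 + 98 @ $5 = $5,818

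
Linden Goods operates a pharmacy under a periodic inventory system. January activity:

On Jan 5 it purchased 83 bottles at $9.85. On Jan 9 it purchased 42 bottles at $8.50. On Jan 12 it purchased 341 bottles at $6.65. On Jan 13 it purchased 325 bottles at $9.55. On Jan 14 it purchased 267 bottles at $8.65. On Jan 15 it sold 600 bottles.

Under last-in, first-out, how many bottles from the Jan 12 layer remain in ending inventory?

333

Jan 15, 600 sold [LIFO — newest first]: 267 @ $8.65 + 325 @ $9.55 + 8 @ $6.65 = $5,466.50
Ending inventory: 83 @ $9.85 + 42 @ $8.50 + 333 @ $6.65 = $3,389.00
Check: goods available $8,855.50 = COGS $5,466.50 + ending $3,389.00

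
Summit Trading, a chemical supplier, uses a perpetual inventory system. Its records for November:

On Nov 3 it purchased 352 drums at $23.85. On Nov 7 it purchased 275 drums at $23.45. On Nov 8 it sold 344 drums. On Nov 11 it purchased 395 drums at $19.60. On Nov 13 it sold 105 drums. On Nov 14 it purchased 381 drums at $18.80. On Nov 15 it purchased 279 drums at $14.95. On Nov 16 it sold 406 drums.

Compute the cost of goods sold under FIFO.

COGS = $19,312.75

Nov 8, 344 sold [FIFO — oldest first]: 344 @ $23.85 = $8,204.40
Nov 13, 105 sold [FIFO — oldest first]: 8 @ $23.85 + 97 @ $23.45 = $2,465.45
Nov 16, 406 sold [FIFO — oldest first]: 178 @ $23.45 + 228 @ $19.60 = $8,642.90
Total COGS = $8,204.40 + $2,465.45 + $8,642.90 = $19,312.75
Ending inventory: 167 @ $19.60 + 381 @ $18.80 + 279 @ $14.95 = $14,607.05
Check: goods available $33,919.80 = COGS $19,312.75 + ending $14,607.05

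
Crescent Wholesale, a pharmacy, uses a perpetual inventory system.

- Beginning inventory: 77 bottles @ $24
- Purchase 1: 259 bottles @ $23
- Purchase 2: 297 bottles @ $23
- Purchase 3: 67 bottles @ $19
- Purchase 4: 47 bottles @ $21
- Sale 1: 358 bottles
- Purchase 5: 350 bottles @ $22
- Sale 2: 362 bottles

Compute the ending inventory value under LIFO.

Ending inventory = $8,748

Sale 1 (358) [LIFO — newest first]: 47 @ $21 + 67 @ $19 + 244 @ $23 = $7,872
Sale 2 (362) [LIFO — newest first]: 350 @ $22 + 12 @ $23 = $7,976
Total COGS = $7,872 + $7,976 = $15,848
Ending inventory: 77 @ $24 + 259 @ $23 + 41 @ $23 = $8,748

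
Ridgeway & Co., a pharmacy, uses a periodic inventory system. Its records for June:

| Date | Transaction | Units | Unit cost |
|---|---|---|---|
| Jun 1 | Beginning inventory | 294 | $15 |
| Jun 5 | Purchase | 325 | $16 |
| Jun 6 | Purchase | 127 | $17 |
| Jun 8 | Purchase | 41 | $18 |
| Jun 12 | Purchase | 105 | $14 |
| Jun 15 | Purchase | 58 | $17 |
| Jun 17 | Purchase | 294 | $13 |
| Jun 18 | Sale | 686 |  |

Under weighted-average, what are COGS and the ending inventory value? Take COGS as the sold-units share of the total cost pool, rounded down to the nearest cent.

Jun 18, sell 686: 686/1244 × $18,785.00 → $10,358.93
Ending inventory (cost pool remaining) = $8,426.07
Check: goods available $18,785.00 = COGS $10,358.93 + ending $8,426.07

COGS = $10,358.93; ending inventory = $8,426.07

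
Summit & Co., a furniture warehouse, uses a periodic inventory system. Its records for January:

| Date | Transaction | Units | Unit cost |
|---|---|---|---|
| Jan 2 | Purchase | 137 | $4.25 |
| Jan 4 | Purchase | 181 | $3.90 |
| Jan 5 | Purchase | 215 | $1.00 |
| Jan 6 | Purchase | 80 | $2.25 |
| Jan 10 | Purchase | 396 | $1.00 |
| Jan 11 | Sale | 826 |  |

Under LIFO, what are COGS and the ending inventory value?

Jan 11, 826 sold [LIFO — newest first]: 396 @ $1.00 + 80 @ $2.25 + 215 @ $1.00 + 135 @ $3.90 = $1,317.50
Ending inventory: 137 @ $4.25 + 46 @ $3.90 = $761.65
Check: goods available $2,079.15 = COGS $1,317.50 + ending $761.65

COGS = $1,317.50; ending inventory = $761.65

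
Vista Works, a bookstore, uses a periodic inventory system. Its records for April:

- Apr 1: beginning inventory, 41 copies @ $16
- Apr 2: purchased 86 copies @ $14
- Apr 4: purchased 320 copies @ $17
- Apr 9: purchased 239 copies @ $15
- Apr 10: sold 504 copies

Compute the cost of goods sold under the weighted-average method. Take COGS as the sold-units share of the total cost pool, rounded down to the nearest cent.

Apr 10, sell 504: 504/686 × $10,885.00 → $7,997.14
Ending inventory (cost pool remaining) = $2,887.86
Check: goods available $10,885.00 = COGS $7,997.14 + ending $2,887.86

COGS = $7,997.14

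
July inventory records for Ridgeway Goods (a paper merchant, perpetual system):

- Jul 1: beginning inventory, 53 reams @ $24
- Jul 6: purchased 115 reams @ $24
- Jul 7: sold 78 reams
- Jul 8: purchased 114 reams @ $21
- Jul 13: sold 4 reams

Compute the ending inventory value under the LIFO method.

Jul 7, 78 sold [LIFO — newest first]: 78 @ $24 = $1,872
Jul 13, 4 sold [LIFO — newest first]: 4 @ $21 = $84
Total COGS = $1,872 + $84 = $1,956
Ending inventory: 53 @ $24 + 37 @ $24 + 110 @ $21 = $4,470

Ending inventory = $4,470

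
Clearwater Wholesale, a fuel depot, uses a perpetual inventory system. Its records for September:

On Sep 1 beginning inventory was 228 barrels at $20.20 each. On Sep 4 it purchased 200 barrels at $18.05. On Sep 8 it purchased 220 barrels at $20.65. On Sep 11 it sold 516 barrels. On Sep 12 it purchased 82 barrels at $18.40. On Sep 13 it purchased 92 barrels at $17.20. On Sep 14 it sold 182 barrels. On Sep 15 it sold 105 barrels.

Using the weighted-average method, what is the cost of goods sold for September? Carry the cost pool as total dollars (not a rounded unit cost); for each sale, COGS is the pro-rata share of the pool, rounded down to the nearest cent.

COGS = $15,496.48

After Sep 1: 228 on hand, pool $4,605.60 (≈ $20.2000 each)
After Sep 4: 428 on hand, pool $8,215.60 (≈ $19.1953 each)
After Sep 8: 648 on hand, pool $12,758.60 (≈ $19.6892 each)
Sep 11, sell 516: 516/648 × $12,758.60 → $10,159.62
After Sep 12: 214 on hand, pool $4,107.78 (≈ $19.1952 each)
After Sep 13: 306 on hand, pool $5,690.18 (≈ $18.5954 each)
Sep 14, sell 182: 182/306 × $5,690.18 → $3,384.35
Sep 15, sell 105: 105/124 × $2,305.83 → $1,952.51
Total COGS = $10,159.62 + $3,384.35 + $1,952.51 = $15,496.48
Ending inventory (cost pool remaining) = $353.32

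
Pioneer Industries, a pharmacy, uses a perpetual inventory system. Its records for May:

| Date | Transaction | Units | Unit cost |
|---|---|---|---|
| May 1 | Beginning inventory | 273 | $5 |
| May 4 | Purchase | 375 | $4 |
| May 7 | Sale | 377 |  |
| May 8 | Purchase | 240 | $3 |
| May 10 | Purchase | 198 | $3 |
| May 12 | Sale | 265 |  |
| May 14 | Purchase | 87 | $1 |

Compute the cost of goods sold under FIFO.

May 7, 377 sold [FIFO — oldest first]: 273 @ $5 + 104 @ $4 = $1,781
May 12, 265 sold [FIFO — oldest first]: 265 @ $4 = $1,060
Total COGS = $1,781 + $1,060 = $2,841
Ending inventory: 6 @ $4 + 240 @ $3 + 198 @ $3 + 87 @ $1 = $1,425

COGS = $2,841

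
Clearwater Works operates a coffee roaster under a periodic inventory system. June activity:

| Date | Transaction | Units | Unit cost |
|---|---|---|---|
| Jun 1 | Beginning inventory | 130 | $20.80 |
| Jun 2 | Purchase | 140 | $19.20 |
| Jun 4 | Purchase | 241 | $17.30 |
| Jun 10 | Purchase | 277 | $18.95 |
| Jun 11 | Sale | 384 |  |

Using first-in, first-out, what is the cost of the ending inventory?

Ending inventory = $7,446.25

Jun 11, 384 sold [FIFO — oldest first]: 130 @ $20.80 + 140 @ $19.20 + 114 @ $17.30 = $7,364.20
Ending inventory: 127 @ $17.30 + 277 @ $18.95 = $7,446.25
Check: goods available $14,810.45 = COGS $7,364.20 + ending $7,446.25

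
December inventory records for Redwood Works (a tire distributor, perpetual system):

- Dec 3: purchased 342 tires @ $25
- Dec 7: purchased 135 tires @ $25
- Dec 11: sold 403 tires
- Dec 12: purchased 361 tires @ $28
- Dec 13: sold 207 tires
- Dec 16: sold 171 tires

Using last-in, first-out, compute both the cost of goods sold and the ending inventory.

Dec 11, 403 sold [LIFO — newest first]: 135 @ $25 + 268 @ $25 = $10,075
Dec 13, 207 sold [LIFO — newest first]: 207 @ $28 = $5,796
Dec 16, 171 sold [LIFO — newest first]: 154 @ $28 + 17 @ $25 = $4,737
Total COGS = $10,075 + $5,796 + $4,737 = $20,608
Ending inventory: 57 @ $25 = $1,425

COGS = $20,608; ending inventory = $1,425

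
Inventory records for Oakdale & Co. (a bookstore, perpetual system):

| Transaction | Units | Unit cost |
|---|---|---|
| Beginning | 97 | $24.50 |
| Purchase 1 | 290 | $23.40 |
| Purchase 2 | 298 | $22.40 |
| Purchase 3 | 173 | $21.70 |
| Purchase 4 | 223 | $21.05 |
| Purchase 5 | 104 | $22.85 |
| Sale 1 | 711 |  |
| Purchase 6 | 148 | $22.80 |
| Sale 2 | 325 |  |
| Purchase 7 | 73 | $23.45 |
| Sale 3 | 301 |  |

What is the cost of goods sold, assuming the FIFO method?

COGS = $30,130.55

Sale 1 (711) [FIFO — oldest first]: 97 @ $24.50 + 290 @ $23.40 + 298 @ $22.40 + 26 @ $21.70 = $16,401.90
Sale 2 (325) [FIFO — oldest first]: 147 @ $21.70 + 178 @ $21.05 = $6,936.80
Sale 3 (301) [FIFO — oldest first]: 45 @ $21.05 + 104 @ $22.85 + 148 @ $22.80 + 4 @ $23.45 = $6,791.85
Total COGS = $16,401.90 + $6,936.80 + $6,791.85 = $30,130.55
Ending inventory: 69 @ $23.45 = $1,618.05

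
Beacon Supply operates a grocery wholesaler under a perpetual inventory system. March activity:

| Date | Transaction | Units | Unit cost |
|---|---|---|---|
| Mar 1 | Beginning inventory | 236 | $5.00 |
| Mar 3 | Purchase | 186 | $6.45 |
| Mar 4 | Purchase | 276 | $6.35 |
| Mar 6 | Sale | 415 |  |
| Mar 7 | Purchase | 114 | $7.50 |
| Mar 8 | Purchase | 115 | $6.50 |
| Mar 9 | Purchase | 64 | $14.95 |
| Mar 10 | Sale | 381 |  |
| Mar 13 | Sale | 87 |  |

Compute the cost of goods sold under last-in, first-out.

Mar 6, 415 sold [LIFO — newest first]: 276 @ $6.35 + 139 @ $6.45 = $2,649.15
Mar 10, 381 sold [LIFO — newest first]: 64 @ $14.95 + 115 @ $6.50 + 114 @ $7.50 + 47 @ $6.45 + 41 @ $5.00 = $3,067.45
Mar 13, 87 sold [LIFO — newest first]: 87 @ $5.00 = $435.00
Total COGS = $2,649.15 + $3,067.45 + $435.00 = $6,151.60
Ending inventory: 108 @ $5.00 = $540.00

COGS = $6,151.60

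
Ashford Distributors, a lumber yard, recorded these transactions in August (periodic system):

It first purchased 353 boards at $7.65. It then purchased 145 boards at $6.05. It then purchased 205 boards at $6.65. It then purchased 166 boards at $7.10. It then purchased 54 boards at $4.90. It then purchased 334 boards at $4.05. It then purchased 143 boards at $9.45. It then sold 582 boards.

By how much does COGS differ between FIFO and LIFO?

FIFO COGS: 353 @ $7.65 + 145 @ $6.05 + 84 @ $6.65 = $4,136.30
LIFO COGS: 143 @ $9.45 + 334 @ $4.05 + 54 @ $4.90 + 51 @ $7.10 = $3,330.75
Difference = |$4,136.30 − $3,330.75| = $805.55

$805.55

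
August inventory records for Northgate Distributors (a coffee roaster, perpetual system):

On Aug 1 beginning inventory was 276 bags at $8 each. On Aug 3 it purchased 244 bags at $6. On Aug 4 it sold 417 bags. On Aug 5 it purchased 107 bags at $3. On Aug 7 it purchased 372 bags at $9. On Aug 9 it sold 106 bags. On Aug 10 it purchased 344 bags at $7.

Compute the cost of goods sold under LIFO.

COGS = $3,802

Aug 4, 417 sold [LIFO — newest first]: 244 @ $6 + 173 @ $8 = $2,848
Aug 9, 106 sold [LIFO — newest first]: 106 @ $9 = $954
Total COGS = $2,848 + $954 = $3,802
Ending inventory: 103 @ $8 + 107 @ $3 + 266 @ $9 + 344 @ $7 = $5,947
Check: goods available $9,749 = COGS $3,802 + ending $5,947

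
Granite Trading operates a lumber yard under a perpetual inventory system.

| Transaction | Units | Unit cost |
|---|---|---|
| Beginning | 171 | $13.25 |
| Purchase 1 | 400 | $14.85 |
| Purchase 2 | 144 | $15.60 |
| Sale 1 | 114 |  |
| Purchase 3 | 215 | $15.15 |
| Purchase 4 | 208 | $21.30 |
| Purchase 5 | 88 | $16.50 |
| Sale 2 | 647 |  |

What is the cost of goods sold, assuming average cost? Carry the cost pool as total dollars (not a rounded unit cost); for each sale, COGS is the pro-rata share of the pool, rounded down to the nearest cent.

After Beginning: 171 on hand, pool $2,265.75 (≈ $13.2500 each)
After Purchase 1: 571 on hand, pool $8,205.75 (≈ $14.3708 each)
After Purchase 2: 715 on hand, pool $10,452.15 (≈ $14.6184 each)
Sale 1, sell 114: 114/715 × $10,452.15 → $1,666.49
After Purchase 3: 816 on hand, pool $12,042.91 (≈ $14.7585 each)
After Purchase 4: 1024 on hand, pool $16,473.31 (≈ $16.0872 each)
After Purchase 5: 1112 on hand, pool $17,925.31 (≈ $16.1199 each)
Sale 2, sell 647: 647/1112 × $17,925.31 → $10,429.56
Total COGS = $1,666.49 + $10,429.56 = $12,096.05
Ending inventory (cost pool remaining) = $7,495.75

COGS = $12,096.05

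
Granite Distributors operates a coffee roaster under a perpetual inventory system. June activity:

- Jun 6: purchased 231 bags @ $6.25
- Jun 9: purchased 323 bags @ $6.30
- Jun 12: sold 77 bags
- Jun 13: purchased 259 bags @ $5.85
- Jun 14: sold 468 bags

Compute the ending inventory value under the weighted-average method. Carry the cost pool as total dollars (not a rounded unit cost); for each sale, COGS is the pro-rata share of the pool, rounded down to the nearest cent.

After Jun 6: 231 on hand, pool $1,443.75 (≈ $6.2500 each)
After Jun 9: 554 on hand, pool $3,478.65 (≈ $6.2792 each)
Jun 12, sell 77: 77/554 × $3,478.65 → $483.49
After Jun 13: 736 on hand, pool $4,510.31 (≈ $6.1281 each)
Jun 14, sell 468: 468/736 × $4,510.31 → $2,867.96
Total COGS = $483.49 + $2,867.96 = $3,351.45
Ending inventory (cost pool remaining) = $1,642.35

Ending inventory = $1,642.35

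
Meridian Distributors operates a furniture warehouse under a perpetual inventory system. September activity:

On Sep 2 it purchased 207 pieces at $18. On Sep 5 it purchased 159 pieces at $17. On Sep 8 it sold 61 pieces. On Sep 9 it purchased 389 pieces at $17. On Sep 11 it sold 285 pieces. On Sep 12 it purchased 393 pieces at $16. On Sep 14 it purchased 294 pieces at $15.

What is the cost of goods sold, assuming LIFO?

COGS = $5,882

Sep 8, 61 sold [LIFO — newest first]: 61 @ $17 = $1,037
Sep 11, 285 sold [LIFO — newest first]: 285 @ $17 = $4,845
Total COGS = $1,037 + $4,845 = $5,882
Ending inventory: 207 @ $18 + 98 @ $17 + 104 @ $17 + 393 @ $16 + 294 @ $15 = $17,858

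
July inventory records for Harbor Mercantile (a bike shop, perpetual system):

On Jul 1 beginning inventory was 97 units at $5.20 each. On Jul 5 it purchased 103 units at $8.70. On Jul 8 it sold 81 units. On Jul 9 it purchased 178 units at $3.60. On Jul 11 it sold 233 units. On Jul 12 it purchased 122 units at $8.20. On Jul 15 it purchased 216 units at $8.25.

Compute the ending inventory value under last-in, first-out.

Ending inventory = $3,115.20

Jul 8, 81 sold [LIFO — newest first]: 81 @ $8.70 = $704.70
Jul 11, 233 sold [LIFO — newest first]: 178 @ $3.60 + 22 @ $8.70 + 33 @ $5.20 = $1,003.80
Total COGS = $704.70 + $1,003.80 = $1,708.50
Ending inventory: 64 @ $5.20 + 122 @ $8.20 + 216 @ $8.25 = $3,115.20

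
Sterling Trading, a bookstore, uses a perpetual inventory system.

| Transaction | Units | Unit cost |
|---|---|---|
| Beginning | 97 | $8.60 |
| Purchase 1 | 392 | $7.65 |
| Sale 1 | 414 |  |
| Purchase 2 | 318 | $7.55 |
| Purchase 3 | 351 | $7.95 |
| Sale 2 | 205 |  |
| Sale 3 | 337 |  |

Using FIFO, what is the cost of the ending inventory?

Ending inventory = $1,605.90

Sale 1 (414) [FIFO — oldest first]: 97 @ $8.60 + 317 @ $7.65 = $3,259.25
Sale 2 (205) [FIFO — oldest first]: 75 @ $7.65 + 130 @ $7.55 = $1,555.25
Sale 3 (337) [FIFO — oldest first]: 188 @ $7.55 + 149 @ $7.95 = $2,603.95
Total COGS = $3,259.25 + $1,555.25 + $2,603.95 = $7,418.45
Ending inventory: 202 @ $7.95 = $1,605.90
Check: goods available $9,024.35 = COGS $7,418.45 + ending $1,605.90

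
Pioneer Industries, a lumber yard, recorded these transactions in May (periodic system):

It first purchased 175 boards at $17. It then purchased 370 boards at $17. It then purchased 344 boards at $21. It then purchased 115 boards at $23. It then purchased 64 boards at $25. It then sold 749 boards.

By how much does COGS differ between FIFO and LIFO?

FIFO COGS: 175 @ $17 + 370 @ $17 + 204 @ $21 = $13,549
LIFO COGS: 64 @ $25 + 115 @ $23 + 344 @ $21 + 226 @ $17 = $15,311
Difference = |$13,549 − $15,311| = $1,762

$1,762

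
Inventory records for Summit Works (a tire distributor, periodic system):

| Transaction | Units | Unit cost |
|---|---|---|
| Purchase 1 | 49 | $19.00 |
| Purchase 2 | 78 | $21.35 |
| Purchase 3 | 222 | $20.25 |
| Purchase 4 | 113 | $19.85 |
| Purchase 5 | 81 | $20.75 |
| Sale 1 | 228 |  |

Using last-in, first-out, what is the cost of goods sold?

COGS = $4,612.30

Sale 1 (228) [LIFO — newest first]: 81 @ $20.75 + 113 @ $19.85 + 34 @ $20.25 = $4,612.30
Ending inventory: 49 @ $19.00 + 78 @ $21.35 + 188 @ $20.25 = $6,403.30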